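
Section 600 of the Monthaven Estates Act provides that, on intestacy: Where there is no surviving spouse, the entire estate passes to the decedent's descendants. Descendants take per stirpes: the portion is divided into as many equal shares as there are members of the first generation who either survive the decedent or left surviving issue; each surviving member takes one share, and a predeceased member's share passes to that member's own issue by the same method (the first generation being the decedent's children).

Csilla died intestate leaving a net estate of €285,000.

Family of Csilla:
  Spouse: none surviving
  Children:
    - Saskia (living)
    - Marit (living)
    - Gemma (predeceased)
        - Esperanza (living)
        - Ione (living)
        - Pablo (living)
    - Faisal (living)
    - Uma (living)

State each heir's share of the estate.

Saskia: €57,000; Marit: €57,000; Esperanza: €19,000; Ione: €19,000; Pablo: €19,000; Faisal: €57,000; Uma: €57,000

The entire €285,000 passes to the descendants.
That amount (€285,000) is divided into 5 shares of €57,000: Saskia, Marit, Faisal, and Uma each take €57,000; Gemma's €57,000 share passes to Gemma's issue.
Gemma's share (€57,000) is divided into 3 shares of €19,000: Esperanza, Ione, and Pablo each take €19,000.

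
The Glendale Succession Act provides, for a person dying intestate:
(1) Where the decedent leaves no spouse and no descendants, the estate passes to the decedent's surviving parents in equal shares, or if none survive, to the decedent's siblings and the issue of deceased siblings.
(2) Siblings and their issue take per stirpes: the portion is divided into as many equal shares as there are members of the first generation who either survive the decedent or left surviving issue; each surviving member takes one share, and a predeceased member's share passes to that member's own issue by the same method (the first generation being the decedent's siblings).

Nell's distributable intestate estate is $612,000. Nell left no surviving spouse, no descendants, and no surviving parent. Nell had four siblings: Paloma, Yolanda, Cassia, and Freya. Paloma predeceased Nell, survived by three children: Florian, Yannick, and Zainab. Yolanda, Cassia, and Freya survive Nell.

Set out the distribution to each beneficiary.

Florian: $51,000; Yannick: $51,000; Zainab: $51,000; Yolanda: $153,000; Cassia: $153,000; Freya: $153,000

The entire $612,000 passes to the siblings and their issue.
That amount ($612,000) is divided into 4 shares of $153,000: Yolanda, Cassia, and Freya each take $153,000; Paloma's $153,000 share passes to Paloma's issue.
Paloma's share ($153,000) is divided into 3 shares of $51,000: Florian, Yannick, and Zainab each take $51,000.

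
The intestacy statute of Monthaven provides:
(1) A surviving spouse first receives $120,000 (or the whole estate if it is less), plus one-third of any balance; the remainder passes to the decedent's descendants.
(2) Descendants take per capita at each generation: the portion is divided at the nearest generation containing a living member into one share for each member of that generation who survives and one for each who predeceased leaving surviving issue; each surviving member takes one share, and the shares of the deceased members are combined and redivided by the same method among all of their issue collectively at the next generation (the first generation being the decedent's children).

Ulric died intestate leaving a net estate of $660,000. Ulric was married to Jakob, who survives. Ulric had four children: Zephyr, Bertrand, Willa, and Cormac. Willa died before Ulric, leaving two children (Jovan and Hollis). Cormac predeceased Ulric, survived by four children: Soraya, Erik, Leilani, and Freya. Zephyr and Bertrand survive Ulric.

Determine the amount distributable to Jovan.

Jakob first takes $120,000, leaving a balance of $540,000. Jakob then takes one-third of the balance ($180,000), for a total of $300,000. The remaining $360,000 passes to the descendants.
The descendants' portion ($360,000) is divided at the children's generation into 4 shares of $90,000. Zephyr and Bertrand each take $90,000. The 2 shares of the deceased (Willa and Cormac) are combined into a pool of $180,000.
That pool ($180,000) is divided at the grandchildren's generation equally among Jovan, Hollis, Soraya, Erik, Leilani, and Freya: $30,000 each.

Jovan receives $30,000.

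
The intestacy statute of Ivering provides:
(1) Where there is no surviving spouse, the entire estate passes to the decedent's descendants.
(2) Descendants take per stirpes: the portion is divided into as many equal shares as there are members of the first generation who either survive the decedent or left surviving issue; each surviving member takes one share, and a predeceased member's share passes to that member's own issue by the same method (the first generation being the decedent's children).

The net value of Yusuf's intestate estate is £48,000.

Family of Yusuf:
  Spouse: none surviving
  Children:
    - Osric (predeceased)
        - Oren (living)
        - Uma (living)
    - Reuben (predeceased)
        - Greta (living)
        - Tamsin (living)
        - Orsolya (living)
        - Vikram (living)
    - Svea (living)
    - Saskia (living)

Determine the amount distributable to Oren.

The entire £48,000 passes to the descendants.
That amount (£48,000) is divided into 4 shares of £12,000: Svea and Saskia each take £12,000; Osric's £12,000 share passes to Osric's issue; Reuben's £12,000 share passes to Reuben's issue.
Osric's share (£12,000) is divided into 2 shares of £6,000: Oren and Uma each take £6,000.
Reuben's share (£12,000) is divided into 4 shares of £3,000: Greta, Tamsin, Orsolya, and Vikram each take £3,000.

Oren receives £6,000.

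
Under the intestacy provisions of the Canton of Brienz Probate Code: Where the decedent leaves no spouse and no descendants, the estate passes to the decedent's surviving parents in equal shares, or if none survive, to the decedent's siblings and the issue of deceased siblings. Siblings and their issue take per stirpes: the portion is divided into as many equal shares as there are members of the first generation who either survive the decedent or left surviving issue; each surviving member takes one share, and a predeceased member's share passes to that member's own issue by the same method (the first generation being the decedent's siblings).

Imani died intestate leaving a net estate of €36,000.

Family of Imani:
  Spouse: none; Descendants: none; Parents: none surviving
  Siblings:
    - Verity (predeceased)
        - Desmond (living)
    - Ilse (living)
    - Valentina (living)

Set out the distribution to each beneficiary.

The entire €36,000 passes to the siblings and their issue.
That amount (€36,000) is divided into 3 shares of €12,000: Ilse and Valentina each take €12,000; Verity's €12,000 share passes to Verity's issue.
Verity's share (€12,000) passes entirely to Desmond.

Desmond: €12,000; Ilse: €12,000; Valentina: €12,000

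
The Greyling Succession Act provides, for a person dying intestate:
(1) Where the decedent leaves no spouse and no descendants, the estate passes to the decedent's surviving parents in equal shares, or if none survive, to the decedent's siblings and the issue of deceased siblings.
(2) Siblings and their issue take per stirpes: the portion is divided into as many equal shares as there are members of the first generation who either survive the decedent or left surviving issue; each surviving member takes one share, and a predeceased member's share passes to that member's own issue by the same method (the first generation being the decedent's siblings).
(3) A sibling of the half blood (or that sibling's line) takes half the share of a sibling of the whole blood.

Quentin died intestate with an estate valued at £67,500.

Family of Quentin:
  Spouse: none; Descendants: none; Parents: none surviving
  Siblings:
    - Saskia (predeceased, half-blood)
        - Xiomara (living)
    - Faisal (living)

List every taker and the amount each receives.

The entire £67,500 passes to the siblings and their issue.
Counting each half-blood sibling's line as half a unit, there are 3/2 units in £67,500, so one unit is £45,000. Whole-blood lines (Faisal) take £45,000 each; half-blood lines (Saskia) take £22,500 each.
Saskia's share (£22,500) passes entirely to Xiomara.

Xiomara: £22,500; Faisal: £45,000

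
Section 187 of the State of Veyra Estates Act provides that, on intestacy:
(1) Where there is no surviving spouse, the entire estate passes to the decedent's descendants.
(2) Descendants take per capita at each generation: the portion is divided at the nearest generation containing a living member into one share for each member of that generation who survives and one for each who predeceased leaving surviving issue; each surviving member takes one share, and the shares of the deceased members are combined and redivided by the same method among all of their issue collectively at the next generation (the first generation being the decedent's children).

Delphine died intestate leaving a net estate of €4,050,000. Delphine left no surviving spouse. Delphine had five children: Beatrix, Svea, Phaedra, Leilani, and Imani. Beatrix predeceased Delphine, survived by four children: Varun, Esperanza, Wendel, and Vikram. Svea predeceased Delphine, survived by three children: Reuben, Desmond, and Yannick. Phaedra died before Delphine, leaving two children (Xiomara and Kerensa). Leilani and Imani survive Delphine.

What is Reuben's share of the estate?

Reuben receives €270,000.

The entire €4,050,000 passes to the descendants.
That amount (€4,050,000) is divided at the children's generation into 5 shares of €810,000. Leilani and Imani each take €810,000. The 3 shares of the deceased (Beatrix, Svea, and Phaedra) are combined into a pool of €2,430,000.
That pool (€2,430,000) is divided at the grandchildren's generation equally among Varun, Esperanza, Wendel, Vikram, Reuben, Desmond, Yannick, Xiomara, and Kerensa: €270,000 each.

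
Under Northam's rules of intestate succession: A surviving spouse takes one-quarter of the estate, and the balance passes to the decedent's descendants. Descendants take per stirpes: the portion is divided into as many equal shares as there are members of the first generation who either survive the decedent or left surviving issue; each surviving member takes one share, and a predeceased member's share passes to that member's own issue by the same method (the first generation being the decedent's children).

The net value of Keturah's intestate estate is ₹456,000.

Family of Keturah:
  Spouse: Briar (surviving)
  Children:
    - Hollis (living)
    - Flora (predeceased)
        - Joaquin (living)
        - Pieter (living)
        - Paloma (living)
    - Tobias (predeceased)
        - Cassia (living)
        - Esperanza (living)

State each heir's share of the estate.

Briar: ₹114,000; Hollis: ₹114,000; Joaquin: ₹38,000; Pieter: ₹38,000; Paloma: ₹38,000; Cassia: ₹57,000; Esperanza: ₹57,000

Briar takes one-quarter of ₹456,000 = ₹114,000. The remaining ₹342,000 passes to the descendants.
The descendants' portion (₹342,000) is divided into 3 shares of ₹114,000: Hollis takes ₹114,000; Flora's ₹114,000 share passes to Flora's issue; Tobias's ₹114,000 share passes to Tobias's issue.
Flora's share (₹114,000) is divided into 3 shares of ₹38,000: Joaquin, Pieter, and Paloma each take ₹38,000.
Tobias's share (₹114,000) is divided into 2 shares of ₹57,000: Cassia and Esperanza each take ₹57,000.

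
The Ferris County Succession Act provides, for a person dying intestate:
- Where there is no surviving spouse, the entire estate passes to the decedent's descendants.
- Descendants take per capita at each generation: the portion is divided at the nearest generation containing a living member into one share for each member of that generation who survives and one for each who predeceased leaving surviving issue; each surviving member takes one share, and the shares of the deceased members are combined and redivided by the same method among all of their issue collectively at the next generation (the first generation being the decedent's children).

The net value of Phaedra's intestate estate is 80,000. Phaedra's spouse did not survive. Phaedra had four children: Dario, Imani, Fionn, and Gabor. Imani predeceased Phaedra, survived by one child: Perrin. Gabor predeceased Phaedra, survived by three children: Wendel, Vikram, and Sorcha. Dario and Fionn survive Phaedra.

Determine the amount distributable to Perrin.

The entire 80,000 passes to the descendants.
That amount (80,000) is divided at the children's generation into 4 shares of 20,000. Dario and Fionn each take 20,000. The 2 shares of the deceased (Imani and Gabor) are combined into a pool of 40,000.
That pool (40,000) is divided at the grandchildren's generation equally among Perrin, Wendel, Vikram, and Sorcha: 10,000 each.

Perrin receives 10,000.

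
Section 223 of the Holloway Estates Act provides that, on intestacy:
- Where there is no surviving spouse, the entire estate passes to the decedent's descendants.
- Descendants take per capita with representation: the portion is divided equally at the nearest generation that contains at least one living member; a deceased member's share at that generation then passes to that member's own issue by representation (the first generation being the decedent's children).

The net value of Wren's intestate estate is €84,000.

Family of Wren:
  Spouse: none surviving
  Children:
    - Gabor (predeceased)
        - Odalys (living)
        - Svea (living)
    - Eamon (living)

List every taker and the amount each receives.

Odalys: €21,000; Svea: €21,000; Eamon: €42,000

The entire €84,000 passes to the descendants.
That amount (€84,000) is divided into 2 shares of €42,000: Eamon takes €42,000; Gabor's €42,000 share passes to Gabor's issue.
Gabor's share (€42,000) is divided into 2 shares of €21,000: Odalys and Svea each take €21,000.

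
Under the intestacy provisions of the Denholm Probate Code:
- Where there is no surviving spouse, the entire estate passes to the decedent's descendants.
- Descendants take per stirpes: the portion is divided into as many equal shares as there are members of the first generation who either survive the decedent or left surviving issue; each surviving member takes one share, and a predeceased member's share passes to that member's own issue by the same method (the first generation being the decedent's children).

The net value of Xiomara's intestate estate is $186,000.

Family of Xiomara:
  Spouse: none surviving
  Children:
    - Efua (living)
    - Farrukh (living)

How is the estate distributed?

The entire $186,000 passes to the descendants.
That amount ($186,000) is divided into 2 shares of $93,000: Efua and Farrukh each take $93,000.

Efua: $93,000; Farrukh: $93,000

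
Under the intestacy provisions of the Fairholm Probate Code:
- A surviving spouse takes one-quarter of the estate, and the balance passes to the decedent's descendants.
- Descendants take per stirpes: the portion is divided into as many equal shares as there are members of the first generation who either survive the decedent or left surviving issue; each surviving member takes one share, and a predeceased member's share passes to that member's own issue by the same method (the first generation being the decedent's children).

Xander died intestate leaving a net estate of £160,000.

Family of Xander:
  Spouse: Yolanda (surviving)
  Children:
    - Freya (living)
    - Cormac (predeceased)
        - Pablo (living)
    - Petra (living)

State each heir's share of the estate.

Yolanda takes one-quarter of £160,000 = £40,000. The remaining £120,000 passes to the descendants.
The descendants' portion (£120,000) is divided into 3 shares of £40,000: Freya and Petra each take £40,000; Cormac's £40,000 share passes to Cormac's issue.
Cormac's share (£40,000) passes entirely to Pablo.

Yolanda: £40,000; Freya: £40,000; Pablo: £40,000; Petra: £40,000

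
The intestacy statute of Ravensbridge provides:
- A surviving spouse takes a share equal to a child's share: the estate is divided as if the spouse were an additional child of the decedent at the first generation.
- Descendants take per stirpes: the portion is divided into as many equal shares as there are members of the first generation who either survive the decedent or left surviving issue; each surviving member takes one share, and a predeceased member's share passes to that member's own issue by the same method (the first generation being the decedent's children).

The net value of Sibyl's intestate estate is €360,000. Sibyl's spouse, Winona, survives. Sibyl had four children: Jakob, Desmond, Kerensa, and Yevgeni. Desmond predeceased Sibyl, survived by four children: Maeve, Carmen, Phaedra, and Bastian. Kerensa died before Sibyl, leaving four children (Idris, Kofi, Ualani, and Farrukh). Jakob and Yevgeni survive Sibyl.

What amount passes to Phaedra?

The spouse counts as an additional share at the children's level, so there are 5 primary shares of €72,000. Winona takes one such share (€72,000).
The children's combined portion (€288,000) is divided into 4 shares of €72,000: Jakob and Yevgeni each take €72,000; Desmond's €72,000 share passes to Desmond's issue; Kerensa's €72,000 share passes to Kerensa's issue.
Desmond's share (€72,000) is divided into 4 shares of €18,000: Maeve, Carmen, Phaedra, and Bastian each take €18,000.
Kerensa's share (€72,000) is divided into 4 shares of €18,000: Idris, Kofi, Ualani, and Farrukh each take €18,000.

Phaedra receives €18,000.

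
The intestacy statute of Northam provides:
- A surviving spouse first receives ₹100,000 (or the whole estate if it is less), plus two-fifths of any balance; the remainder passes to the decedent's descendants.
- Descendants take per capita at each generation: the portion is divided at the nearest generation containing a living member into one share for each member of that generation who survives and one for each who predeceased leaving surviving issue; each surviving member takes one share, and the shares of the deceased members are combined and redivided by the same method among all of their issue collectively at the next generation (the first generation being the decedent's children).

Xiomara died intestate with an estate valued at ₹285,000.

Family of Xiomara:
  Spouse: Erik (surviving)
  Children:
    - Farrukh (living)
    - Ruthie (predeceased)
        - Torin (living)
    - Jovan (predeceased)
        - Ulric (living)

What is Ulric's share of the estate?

Ulric receives ₹37,000.

Erik first takes ₹100,000, leaving a balance of ₹185,000. Erik then takes two-fifths of the balance (₹74,000), for a total of ₹174,000. The remaining ₹111,000 passes to the descendants.
The descendants' portion (₹111,000) is divided at the children's generation into 3 shares of ₹37,000. Farrukh takes ₹37,000. The 2 shares of the deceased (Ruthie and Jovan) are combined into a pool of ₹74,000.
That pool (₹74,000) is divided at the grandchildren's generation equally among Torin and Ulric: ₹37,000 each.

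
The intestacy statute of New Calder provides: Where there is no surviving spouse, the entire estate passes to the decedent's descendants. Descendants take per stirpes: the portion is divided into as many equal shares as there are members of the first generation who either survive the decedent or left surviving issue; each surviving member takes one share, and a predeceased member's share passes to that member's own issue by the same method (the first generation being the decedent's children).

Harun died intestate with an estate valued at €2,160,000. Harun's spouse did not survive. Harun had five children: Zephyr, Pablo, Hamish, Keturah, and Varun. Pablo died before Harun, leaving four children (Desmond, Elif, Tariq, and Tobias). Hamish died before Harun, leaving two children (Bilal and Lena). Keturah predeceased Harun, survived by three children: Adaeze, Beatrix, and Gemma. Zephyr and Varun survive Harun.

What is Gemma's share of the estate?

The entire €2,160,000 passes to the descendants.
That amount (€2,160,000) is divided into 5 shares of €432,000: Zephyr and Varun each take €432,000; Pablo's €432,000 share passes to Pablo's issue; Hamish's €432,000 share passes to Hamish's issue; Keturah's €432,000 share passes to Keturah's issue.
Pablo's share (€432,000) is divided into 4 shares of €108,000: Desmond, Elif, Tariq, and Tobias each take €108,000.
Hamish's share (€432,000) is divided into 2 shares of €216,000: Bilal and Lena each take €216,000.
Keturah's share (€432,000) is divided into 3 shares of €144,000: Adaeze, Beatrix, and Gemma each take €144,000.

Gemma receives €144,000.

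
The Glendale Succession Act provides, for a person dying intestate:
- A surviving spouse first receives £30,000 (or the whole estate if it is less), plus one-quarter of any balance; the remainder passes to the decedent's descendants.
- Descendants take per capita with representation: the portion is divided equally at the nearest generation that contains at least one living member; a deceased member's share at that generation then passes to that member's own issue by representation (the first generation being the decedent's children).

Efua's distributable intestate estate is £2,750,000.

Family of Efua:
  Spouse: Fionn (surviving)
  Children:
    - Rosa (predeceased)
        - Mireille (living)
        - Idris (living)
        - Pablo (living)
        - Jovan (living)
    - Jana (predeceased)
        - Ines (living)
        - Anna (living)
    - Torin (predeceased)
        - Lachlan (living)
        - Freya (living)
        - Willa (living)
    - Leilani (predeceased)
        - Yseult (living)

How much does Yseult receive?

Fionn first takes £30,000, leaving a balance of £2,720,000. Fionn then takes one-quarter of the balance (£680,000), for a total of £710,000. The remaining £2,040,000 passes to the descendants.
No child survives, so the initial division is made at the grandchildren's generation.
The descendants' portion (£2,040,000) is divided into 10 shares of £204,000: Mireille, Idris, Pablo, Jovan, Ines, Anna, Lachlan, Freya, Willa, and Yseult each take £204,000.

Yseult receives £204,000.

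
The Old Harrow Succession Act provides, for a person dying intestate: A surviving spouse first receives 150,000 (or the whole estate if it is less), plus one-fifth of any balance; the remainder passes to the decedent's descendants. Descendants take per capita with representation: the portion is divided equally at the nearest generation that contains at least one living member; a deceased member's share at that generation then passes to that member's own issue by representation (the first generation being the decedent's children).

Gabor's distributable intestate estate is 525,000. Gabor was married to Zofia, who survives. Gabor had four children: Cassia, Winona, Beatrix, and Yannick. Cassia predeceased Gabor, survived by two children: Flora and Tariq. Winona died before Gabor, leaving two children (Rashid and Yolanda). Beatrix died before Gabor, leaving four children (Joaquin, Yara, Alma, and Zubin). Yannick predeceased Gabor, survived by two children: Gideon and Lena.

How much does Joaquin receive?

Joaquin receives 30,000.

Zofia first takes 150,000, leaving a balance of 375,000. Zofia then takes one-fifth of the balance (75,000), for a total of 225,000. The remaining 300,000 passes to the descendants.
No child survives, so the initial division is made at the grandchildren's generation.
The descendants' portion (300,000) is divided into 10 shares of 30,000: Flora, Tariq, Rashid, Yolanda, Joaquin, Yara, Alma, Zubin, Gideon, and Lena each take 30,000.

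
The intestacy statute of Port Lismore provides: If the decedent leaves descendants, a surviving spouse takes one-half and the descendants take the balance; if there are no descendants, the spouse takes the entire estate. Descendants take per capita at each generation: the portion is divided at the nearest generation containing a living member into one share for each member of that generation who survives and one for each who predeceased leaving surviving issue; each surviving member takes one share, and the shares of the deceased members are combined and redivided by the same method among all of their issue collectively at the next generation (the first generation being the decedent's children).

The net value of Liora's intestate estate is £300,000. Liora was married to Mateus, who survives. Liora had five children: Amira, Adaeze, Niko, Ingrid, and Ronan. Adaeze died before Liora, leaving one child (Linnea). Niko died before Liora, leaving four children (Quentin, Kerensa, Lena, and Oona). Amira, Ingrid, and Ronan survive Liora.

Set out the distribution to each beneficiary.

Mateus takes one-half of £300,000 = £150,000. The remaining £150,000 passes to the descendants.
The descendants' portion (£150,000) is divided at the children's generation into 5 shares of £30,000. Amira, Ingrid, and Ronan each take £30,000. The 2 shares of the deceased (Adaeze and Niko) are combined into a pool of £60,000.
That pool (£60,000) is divided at the grandchildren's generation equally among Linnea, Quentin, Kerensa, Lena, and Oona: £12,000 each.

Mateus: £150,000; Amira: £30,000; Linnea: £12,000; Quentin: £12,000; Kerensa: £12,000; Lena: £12,000; Oona: £12,000; Ingrid: £30,000; Ronan: £30,000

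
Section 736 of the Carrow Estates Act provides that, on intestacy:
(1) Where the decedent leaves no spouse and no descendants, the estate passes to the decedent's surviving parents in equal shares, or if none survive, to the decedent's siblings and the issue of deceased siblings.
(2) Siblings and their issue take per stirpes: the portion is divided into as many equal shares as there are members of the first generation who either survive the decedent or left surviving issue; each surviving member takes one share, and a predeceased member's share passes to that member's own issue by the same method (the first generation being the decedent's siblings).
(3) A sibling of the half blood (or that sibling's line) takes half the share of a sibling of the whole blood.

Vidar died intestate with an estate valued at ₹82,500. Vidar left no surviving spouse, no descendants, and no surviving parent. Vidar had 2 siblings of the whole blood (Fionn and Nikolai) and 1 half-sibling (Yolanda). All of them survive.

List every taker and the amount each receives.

The entire ₹82,500 passes to the siblings and their issue.
Counting each half-blood sibling's line as half a unit, there are 5/2 units in ₹82,500, so one unit is ₹33,000. Whole-blood lines (Fionn and Nikolai) take ₹33,000 each; half-blood lines (Yolanda) take ₹16,500 each.

Fionn: ₹33,000; Nikolai: ₹33,000; Yolanda: ₹16,500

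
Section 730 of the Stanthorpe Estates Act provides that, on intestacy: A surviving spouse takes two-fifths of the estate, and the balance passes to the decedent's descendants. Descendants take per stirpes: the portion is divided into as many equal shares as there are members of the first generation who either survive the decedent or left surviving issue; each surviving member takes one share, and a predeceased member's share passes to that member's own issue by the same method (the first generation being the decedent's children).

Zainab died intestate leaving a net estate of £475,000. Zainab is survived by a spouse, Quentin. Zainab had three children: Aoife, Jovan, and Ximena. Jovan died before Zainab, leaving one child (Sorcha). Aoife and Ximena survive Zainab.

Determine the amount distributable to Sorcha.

Sorcha receives £95,000.

Quentin takes two-fifths of £475,000 = £190,000. The remaining £285,000 passes to the descendants.
The descendants' portion (£285,000) is divided into 3 shares of £95,000: Aoife and Ximena each take £95,000; Jovan's £95,000 share passes to Jovan's issue.
Jovan's share (£95,000) passes entirely to Sorcha.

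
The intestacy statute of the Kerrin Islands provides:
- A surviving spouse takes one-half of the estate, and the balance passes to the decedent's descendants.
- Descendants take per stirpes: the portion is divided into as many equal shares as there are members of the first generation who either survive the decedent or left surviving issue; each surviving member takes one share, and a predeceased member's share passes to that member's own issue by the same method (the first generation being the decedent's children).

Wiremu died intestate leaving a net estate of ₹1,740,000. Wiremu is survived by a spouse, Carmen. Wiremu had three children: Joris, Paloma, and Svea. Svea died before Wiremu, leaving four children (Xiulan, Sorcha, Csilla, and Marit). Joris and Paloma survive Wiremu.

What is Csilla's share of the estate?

Csilla receives ₹72,500.

Carmen takes one-half of ₹1,740,000 = ₹870,000. The remaining ₹870,000 passes to the descendants.
The descendants' portion (₹870,000) is divided into 3 shares of ₹290,000: Joris and Paloma each take ₹290,000; Svea's ₹290,000 share passes to Svea's issue.
Svea's share (₹290,000) is divided into 4 shares of ₹72,500: Xiulan, Sorcha, Csilla, and Marit each take ₹72,500.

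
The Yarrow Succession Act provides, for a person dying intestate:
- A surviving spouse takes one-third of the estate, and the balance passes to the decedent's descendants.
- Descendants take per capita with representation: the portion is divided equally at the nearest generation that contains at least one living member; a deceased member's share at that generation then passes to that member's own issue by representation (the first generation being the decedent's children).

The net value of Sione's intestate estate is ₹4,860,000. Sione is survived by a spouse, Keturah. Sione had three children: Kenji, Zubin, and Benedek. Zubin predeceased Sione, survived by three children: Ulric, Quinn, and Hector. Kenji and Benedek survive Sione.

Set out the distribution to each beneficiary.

Keturah: ₹1,620,000; Kenji: ₹1,080,000; Ulric: ₹360,000; Quinn: ₹360,000; Hector: ₹360,000; Benedek: ₹1,080,000

Keturah takes one-third of ₹4,860,000 = ₹1,620,000. The remaining ₹3,240,000 passes to the descendants.
The descendants' portion (₹3,240,000) is divided into 3 shares of ₹1,080,000: Kenji and Benedek each take ₹1,080,000; Zubin's ₹1,080,000 share passes to Zubin's issue.
Zubin's share (₹1,080,000) is divided into 3 shares of ₹360,000: Ulric, Quinn, and Hector each take ₹360,000.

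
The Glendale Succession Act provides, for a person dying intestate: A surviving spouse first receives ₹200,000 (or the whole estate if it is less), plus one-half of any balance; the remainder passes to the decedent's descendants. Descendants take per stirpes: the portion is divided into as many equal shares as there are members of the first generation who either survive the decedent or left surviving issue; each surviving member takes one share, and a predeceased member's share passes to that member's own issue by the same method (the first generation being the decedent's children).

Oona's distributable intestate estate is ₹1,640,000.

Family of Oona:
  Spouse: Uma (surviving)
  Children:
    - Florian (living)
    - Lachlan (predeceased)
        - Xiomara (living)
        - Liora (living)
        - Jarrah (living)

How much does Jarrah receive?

Jarrah receives ₹120,000.

Uma first takes ₹200,000, leaving a balance of ₹1,440,000. Uma then takes one-half of the balance (₹720,000), for a total of ₹920,000. The remaining ₹720,000 passes to the descendants.
The descendants' portion (₹720,000) is divided into 2 shares of ₹360,000: Florian takes ₹360,000; Lachlan's ₹360,000 share passes to Lachlan's issue.
Lachlan's share (₹360,000) is divided into 3 shares of ₹120,000: Xiomara, Liora, and Jarrah each take ₹120,000.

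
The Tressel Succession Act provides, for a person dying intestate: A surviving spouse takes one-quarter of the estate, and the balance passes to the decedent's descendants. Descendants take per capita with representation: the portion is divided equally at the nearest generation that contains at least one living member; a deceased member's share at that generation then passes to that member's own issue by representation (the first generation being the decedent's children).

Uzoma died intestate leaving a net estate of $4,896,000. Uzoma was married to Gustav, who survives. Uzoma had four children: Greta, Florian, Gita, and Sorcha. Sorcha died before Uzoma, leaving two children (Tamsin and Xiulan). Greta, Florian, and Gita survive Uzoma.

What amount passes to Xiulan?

Gustav takes one-quarter of $4,896,000 = $1,224,000. The remaining $3,672,000 passes to the descendants.
The descendants' portion ($3,672,000) is divided into 4 shares of $918,000: Greta, Florian, and Gita each take $918,000; Sorcha's $918,000 share passes to Sorcha's issue.
Sorcha's share ($918,000) is divided into 2 shares of $459,000: Tamsin and Xiulan each take $459,000.

Xiulan receives $459,000.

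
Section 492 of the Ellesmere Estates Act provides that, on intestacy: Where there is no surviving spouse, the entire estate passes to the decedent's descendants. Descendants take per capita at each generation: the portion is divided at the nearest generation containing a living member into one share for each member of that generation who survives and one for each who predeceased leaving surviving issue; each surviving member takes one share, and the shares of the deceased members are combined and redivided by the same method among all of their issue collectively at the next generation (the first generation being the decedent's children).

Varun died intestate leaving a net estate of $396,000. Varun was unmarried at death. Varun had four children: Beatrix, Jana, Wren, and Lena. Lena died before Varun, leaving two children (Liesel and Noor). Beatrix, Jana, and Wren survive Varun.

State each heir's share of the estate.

Beatrix: $99,000; Jana: $99,000; Wren: $99,000; Liesel: $49,500; Noor: $49,500

The entire $396,000 passes to the descendants.
That amount ($396,000) is divided at the children's generation into 4 shares of $99,000. Beatrix, Jana, and Wren each take $99,000. The remaining share for the deceased Lena ($99,000) is carried to the next generation.
That pool ($99,000) is divided at the grandchildren's generation equally among Liesel and Noor: $49,500 each.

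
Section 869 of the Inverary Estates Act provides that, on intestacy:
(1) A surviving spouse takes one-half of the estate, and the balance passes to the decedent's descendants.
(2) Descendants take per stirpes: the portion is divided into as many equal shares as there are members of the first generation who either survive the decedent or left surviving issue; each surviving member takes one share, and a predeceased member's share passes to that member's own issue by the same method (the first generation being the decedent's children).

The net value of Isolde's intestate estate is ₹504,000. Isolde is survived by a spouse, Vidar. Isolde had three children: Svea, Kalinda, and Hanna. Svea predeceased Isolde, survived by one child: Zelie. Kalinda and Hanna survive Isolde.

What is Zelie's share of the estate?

Vidar takes one-half of ₹504,000 = ₹252,000. The remaining ₹252,000 passes to the descendants.
The descendants' portion (₹252,000) is divided into 3 shares of ₹84,000: Kalinda and Hanna each take ₹84,000; Svea's ₹84,000 share passes to Svea's issue.
Svea's share (₹84,000) passes entirely to Zelie.

Zelie receives ₹84,000.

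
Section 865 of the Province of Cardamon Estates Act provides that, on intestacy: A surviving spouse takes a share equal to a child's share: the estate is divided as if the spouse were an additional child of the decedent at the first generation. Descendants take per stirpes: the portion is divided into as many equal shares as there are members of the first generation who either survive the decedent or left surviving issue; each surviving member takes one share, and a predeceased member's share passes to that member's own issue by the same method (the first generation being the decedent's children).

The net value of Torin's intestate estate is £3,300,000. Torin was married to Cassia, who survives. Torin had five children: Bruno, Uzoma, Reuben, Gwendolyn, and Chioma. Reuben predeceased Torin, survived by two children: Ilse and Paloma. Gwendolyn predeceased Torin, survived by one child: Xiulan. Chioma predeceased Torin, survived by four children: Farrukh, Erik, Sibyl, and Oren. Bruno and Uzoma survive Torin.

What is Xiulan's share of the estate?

The spouse counts as an additional share at the children's level, so there are 6 primary shares of £550,000. Cassia takes one such share (£550,000).
The children's combined portion (£2,750,000) is divided into 5 shares of £550,000: Bruno and Uzoma each take £550,000; Reuben's £550,000 share passes to Reuben's issue; Gwendolyn's £550,000 share passes to Gwendolyn's issue; Chioma's £550,000 share passes to Chioma's issue.
Reuben's share (£550,000) is divided into 2 shares of £275,000: Ilse and Paloma each take £275,000.
Gwendolyn's share (£550,000) passes entirely to Xiulan.
Chioma's share (£550,000) is divided into 4 shares of £137,500: Farrukh, Erik, Sibyl, and Oren each take £137,500.

Xiulan receives £550,000.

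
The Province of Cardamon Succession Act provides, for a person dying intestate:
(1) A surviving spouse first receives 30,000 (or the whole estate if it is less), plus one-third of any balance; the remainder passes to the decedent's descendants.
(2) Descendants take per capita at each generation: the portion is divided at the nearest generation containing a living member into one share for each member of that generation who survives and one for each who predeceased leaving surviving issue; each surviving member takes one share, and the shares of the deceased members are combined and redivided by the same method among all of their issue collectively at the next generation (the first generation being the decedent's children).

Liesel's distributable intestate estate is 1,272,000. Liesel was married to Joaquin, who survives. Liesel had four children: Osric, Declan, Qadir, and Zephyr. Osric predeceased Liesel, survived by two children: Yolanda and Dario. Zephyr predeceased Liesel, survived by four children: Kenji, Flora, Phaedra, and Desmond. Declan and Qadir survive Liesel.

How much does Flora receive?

Joaquin first takes 30,000, leaving a balance of 1,242,000. Joaquin then takes one-third of the balance (414,000), for a total of 444,000. The remaining 828,000 passes to the descendants.
The descendants' portion (828,000) is divided at the children's generation into 4 shares of 207,000. Declan and Qadir each take 207,000. The 2 shares of the deceased (Osric and Zephyr) are combined into a pool of 414,000.
That pool (414,000) is divided at the grandchildren's generation equally among Yolanda, Dario, Kenji, Flora, Phaedra, and Desmond: 69,000 each.

Flora receives 69,000.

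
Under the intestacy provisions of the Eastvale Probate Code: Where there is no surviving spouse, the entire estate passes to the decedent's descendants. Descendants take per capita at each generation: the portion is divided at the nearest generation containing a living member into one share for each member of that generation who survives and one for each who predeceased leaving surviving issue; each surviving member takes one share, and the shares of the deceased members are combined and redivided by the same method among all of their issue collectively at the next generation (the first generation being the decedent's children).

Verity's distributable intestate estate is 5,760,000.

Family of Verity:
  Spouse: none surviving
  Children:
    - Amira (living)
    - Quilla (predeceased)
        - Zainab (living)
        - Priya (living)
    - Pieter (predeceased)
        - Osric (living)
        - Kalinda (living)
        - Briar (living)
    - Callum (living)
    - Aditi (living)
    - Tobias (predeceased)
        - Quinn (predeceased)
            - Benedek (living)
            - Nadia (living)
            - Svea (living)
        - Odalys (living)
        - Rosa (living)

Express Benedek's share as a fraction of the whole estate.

The entire 5,760,000 passes to the descendants.
That amount (5,760,000) is divided at the children's generation into 6 shares of 960,000. Amira, Callum, and Aditi each take 960,000. The 3 shares of the deceased (Quilla, Pieter, and Tobias) are combined into a pool of 2,880,000.
That pool (2,880,000) is divided at the grandchildren's generation into 8 shares of 360,000. Zainab, Priya, Osric, Kalinda, Briar, Odalys, and Rosa each take 360,000. The remaining share for the deceased Quinn (360,000) is carried to the next generation.
That pool (360,000) is divided at the great-grandchildren's generation equally among Benedek, Nadia, and Svea: 120,000 each.

Benedek receives 1/48 of the estate.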